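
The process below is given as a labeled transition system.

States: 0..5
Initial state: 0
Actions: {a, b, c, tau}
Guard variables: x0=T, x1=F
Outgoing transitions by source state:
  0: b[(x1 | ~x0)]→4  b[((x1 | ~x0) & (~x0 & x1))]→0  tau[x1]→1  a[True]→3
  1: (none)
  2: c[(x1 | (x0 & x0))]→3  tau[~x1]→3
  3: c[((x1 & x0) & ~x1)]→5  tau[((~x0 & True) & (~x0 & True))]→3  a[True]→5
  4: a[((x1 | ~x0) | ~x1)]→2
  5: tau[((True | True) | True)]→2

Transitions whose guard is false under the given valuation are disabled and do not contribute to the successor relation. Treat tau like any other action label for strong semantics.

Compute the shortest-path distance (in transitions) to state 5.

Breadth-first toward 5:
  Layer 0: {0}
  Layer 1: {3}
  Layer 2: {5}
depth(5)=2, e.g. a·a

Answer: 2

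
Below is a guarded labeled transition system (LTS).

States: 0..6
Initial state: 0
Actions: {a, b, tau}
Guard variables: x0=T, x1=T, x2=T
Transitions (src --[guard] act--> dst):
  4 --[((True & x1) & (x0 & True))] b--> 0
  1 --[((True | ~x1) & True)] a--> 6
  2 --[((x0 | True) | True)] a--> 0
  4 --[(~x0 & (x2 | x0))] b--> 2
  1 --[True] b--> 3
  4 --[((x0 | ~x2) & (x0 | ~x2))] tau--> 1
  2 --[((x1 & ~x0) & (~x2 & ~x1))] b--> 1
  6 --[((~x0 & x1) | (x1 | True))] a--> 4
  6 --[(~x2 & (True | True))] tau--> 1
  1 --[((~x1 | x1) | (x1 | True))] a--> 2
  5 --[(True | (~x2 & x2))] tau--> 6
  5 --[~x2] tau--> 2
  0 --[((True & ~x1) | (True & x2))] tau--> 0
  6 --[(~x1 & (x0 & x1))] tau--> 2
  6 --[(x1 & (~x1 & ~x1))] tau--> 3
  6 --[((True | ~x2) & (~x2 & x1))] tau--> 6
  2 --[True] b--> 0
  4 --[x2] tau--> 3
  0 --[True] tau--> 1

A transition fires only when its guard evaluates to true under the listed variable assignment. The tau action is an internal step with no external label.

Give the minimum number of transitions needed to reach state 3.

Layered search for 3:
  depth 0: {0}
  depth 1: {1}
  depth 2: {2,3,6}
3 enters at depth 2; path tau·b

Answer: 2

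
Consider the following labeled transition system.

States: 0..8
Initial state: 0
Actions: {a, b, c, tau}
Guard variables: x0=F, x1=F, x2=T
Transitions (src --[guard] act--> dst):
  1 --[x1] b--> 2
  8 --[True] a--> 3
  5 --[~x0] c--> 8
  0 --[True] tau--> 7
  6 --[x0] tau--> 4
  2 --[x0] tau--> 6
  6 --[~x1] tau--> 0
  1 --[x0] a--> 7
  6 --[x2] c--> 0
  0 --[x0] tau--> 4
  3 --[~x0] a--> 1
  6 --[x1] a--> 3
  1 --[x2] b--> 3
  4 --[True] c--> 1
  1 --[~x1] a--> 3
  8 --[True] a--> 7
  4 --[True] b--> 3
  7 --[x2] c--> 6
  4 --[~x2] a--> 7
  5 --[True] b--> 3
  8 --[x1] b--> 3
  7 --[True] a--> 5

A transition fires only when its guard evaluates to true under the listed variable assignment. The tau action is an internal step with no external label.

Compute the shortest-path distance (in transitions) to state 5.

Layered search for 5:
  L0 = {0}
  L1 = {7}
  L2 = {5,6}
first hit 5 at d=2 via tau·a

Answer: 2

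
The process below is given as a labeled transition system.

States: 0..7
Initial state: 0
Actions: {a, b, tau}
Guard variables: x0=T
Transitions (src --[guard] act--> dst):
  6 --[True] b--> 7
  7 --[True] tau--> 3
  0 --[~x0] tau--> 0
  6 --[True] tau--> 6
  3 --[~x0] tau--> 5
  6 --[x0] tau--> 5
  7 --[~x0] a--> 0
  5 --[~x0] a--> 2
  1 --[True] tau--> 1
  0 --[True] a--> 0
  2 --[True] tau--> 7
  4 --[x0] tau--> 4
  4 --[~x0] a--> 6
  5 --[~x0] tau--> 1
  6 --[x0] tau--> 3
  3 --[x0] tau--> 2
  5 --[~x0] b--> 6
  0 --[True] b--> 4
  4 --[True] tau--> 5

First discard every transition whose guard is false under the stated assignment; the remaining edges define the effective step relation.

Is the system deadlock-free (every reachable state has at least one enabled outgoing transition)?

R = {0,4,5}
  0: a→0  b→4  [2 exit(s)]
  4: tau→4  tau→5  [2 exit(s)]
  5: ∅  [no exit]
witness 5: b·tau

Answer: DEADLOCK at state 5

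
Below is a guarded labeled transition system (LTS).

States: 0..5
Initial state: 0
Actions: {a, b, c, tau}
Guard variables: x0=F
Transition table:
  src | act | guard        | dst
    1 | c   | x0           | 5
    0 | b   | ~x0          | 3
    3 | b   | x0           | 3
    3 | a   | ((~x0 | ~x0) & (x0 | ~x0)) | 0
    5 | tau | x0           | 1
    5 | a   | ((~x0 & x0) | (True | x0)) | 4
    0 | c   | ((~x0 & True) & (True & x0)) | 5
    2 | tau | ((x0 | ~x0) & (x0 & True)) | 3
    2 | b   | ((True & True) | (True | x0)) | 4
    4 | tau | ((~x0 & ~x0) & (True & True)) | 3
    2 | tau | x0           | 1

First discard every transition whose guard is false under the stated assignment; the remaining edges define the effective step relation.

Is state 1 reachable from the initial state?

Answer: UNREACHABLE

Analysis:
After dropping false guards: 5 live edges.
L0 = {0}
L1 = {3}  now seen {0,3}
Reach set: {0,3}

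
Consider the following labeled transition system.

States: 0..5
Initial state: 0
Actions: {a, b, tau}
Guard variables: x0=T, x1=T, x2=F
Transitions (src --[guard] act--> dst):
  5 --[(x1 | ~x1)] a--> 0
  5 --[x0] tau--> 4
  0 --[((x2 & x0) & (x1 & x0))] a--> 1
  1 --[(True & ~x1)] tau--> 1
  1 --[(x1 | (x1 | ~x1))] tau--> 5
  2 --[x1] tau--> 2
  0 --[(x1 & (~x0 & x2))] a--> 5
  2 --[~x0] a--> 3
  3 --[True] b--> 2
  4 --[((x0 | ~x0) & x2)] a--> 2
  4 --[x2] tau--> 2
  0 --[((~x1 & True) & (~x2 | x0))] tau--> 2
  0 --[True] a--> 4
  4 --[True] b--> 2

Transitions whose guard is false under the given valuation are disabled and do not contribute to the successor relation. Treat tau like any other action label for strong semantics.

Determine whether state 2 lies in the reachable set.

Answer: REACHABLE

Analysis:
Guard filter leaves 7 enabled edge(s).
Layer 0: {0}
Layer 1: {4}  cumulative {0,4}
Layer 2: {2}  cumulative {0,2,4}
Reach set: {0,2,4}
Path to 2: a·b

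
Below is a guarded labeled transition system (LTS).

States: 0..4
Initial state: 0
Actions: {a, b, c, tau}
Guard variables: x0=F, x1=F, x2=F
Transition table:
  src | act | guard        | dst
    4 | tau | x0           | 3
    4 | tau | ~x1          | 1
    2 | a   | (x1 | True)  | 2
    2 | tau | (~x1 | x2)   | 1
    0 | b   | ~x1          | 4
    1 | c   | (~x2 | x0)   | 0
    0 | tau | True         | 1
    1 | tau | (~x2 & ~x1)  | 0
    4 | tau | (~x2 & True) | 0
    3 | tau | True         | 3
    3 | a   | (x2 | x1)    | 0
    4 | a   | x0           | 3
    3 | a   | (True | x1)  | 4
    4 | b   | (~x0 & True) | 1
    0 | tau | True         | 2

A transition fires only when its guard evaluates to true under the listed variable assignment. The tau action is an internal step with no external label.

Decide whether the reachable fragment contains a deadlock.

Reachable = {0,1,2,4}
  0: b→4  tau→1  tau→2  [3 out]
  1: c→0  tau→0  [2 out]
  2: a→2  tau→1  [2 out]
  4: b→1  tau→0  tau→1  [3 out]

Answer: DEADLOCK-FREE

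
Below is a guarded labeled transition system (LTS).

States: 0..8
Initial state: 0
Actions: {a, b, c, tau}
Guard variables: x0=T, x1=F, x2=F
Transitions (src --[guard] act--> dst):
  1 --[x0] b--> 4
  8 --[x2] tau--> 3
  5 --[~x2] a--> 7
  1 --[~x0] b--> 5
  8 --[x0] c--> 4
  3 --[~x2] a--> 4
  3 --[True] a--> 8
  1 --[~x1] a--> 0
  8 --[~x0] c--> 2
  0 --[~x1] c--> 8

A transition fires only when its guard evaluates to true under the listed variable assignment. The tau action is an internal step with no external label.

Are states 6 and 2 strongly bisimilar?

Bisimulation quotient by refinement:
  P[0] = {{0,1,2,3,4,5,6,7,8}}
  P[1] = {{0,8},{1},{2,4,6,7},{3,5}}
  P[2] = {{0},{1},{2,4,6,7},{3},{5},{8}}
6 equivalence class(es) (converged in 3)
[6]={2,4,6,7}  [2]={2,4,6,7}

Answer: BISIMILAR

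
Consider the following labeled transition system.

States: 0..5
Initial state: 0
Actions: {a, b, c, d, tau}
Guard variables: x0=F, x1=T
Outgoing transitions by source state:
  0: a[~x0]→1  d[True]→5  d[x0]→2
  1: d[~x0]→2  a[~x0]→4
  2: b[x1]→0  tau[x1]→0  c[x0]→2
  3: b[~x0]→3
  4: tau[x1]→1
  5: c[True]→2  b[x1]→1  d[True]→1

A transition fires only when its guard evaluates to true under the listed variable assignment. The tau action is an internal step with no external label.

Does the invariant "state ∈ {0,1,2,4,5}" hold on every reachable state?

Safe = {0,1,2,4,5}
Reachable = {0,1,2,4,5}
  0: ok
  1: ok
  2: ok
  4: ok
  5: ok

Answer: INVARIANT HOLDS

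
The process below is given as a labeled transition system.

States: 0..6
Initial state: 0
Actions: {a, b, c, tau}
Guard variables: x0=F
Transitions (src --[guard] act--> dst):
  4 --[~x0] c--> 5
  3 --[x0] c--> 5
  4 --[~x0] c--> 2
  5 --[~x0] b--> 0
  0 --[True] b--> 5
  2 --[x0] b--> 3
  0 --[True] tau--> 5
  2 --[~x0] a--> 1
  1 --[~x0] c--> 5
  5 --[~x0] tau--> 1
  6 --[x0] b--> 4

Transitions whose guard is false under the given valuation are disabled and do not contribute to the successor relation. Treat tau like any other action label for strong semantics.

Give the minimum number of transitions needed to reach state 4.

Breadth-first toward 4:
  Layer 0: {0}
  Layer 1: {5}
  Layer 2: {1}
4 never appears.

Answer: UNREACHABLE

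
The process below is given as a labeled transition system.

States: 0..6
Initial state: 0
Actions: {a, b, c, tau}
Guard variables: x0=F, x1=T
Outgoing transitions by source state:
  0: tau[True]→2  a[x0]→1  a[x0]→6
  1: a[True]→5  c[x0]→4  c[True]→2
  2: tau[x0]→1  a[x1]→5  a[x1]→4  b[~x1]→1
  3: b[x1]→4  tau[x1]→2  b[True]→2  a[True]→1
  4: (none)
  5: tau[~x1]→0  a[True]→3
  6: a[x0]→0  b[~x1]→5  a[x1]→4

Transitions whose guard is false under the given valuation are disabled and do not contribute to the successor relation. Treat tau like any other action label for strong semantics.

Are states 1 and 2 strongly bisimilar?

Answer: NOT BISIMILAR

Trace:
Refine partition for ~:
  round 0: {{0,1,2,3,4,5,6}}
  round 1: {{0},{1},{2,5,6},{3},{4}}
  round 2: {{0},{1},{2},{3},{4},{5},{6}}
Fixed point at round 3; 7 class(es).
class of 1: {1}; class of 2: {2}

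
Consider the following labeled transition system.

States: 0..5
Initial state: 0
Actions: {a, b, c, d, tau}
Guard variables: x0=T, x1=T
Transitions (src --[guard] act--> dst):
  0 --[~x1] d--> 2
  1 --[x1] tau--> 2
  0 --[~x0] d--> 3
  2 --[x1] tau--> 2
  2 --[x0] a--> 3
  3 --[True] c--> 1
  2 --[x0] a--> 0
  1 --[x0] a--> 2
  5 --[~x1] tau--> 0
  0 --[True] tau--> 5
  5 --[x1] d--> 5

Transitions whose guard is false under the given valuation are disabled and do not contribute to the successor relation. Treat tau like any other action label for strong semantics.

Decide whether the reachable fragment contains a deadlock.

Answer: DEADLOCK-FREE

Analysis:
Reach set: {0,5}
  0: tau→5  [1 exit(s)]
  5: d→5  [1 exit(s)]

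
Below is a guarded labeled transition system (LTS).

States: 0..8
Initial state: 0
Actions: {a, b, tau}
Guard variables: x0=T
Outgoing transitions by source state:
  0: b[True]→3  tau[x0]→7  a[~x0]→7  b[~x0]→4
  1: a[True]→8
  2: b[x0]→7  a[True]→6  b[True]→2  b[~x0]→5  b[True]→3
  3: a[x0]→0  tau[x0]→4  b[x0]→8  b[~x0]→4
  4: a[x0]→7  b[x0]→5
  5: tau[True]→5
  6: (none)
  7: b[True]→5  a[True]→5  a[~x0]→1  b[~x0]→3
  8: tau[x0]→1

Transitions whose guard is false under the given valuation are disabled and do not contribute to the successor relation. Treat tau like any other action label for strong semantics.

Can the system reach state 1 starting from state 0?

Guard filter leaves 16 enabled edge(s).
depth 0: {0}
depth 1: {3,7}  now seen {0,3,7}
depth 2: {4,5,8}  now seen {0,3,4,5,7,8}
depth 3: {1}  now seen {0,1,3,4,5,7,8}
Reachable = {0,1,3,4,5,7,8}
witness 1: b·b·tau

Answer: REACHABLE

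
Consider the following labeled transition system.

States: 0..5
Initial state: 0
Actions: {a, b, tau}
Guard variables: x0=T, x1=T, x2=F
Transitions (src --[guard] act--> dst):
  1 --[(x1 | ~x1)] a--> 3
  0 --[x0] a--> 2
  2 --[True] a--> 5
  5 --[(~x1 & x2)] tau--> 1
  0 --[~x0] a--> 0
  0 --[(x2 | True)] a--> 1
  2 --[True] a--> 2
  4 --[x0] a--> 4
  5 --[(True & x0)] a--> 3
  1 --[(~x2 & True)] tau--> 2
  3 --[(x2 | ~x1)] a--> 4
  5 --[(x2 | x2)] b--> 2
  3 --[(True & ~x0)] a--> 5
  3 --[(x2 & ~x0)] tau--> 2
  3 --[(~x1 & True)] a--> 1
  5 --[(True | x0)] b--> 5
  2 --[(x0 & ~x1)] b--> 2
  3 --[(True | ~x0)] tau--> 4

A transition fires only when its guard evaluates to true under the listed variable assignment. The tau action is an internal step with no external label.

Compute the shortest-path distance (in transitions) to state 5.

Breadth-first toward 5:
  Layer 0: {0}
  Layer 1: {1,2}
  Layer 2: {3,5}
first hit 5 at d=2 via a·a

Answer: 2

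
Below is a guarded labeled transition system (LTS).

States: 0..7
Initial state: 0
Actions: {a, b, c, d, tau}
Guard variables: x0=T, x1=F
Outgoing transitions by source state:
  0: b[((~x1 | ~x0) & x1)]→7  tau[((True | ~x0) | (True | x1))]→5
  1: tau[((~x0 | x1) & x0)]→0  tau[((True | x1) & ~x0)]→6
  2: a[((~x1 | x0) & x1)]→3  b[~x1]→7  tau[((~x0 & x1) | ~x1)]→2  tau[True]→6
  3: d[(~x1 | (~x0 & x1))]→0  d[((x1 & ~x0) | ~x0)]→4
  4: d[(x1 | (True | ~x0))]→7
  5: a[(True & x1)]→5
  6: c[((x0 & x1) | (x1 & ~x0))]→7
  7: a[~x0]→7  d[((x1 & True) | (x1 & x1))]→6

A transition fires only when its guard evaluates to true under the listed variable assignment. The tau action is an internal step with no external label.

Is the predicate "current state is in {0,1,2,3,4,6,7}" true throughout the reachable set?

Allowed set {0,1,2,3,4,6,7}
R = {0,5}
  0: ok
  5: VIOLATES
witness against invariant: tau → 5

Answer: INVARIANT VIOLATED at state 5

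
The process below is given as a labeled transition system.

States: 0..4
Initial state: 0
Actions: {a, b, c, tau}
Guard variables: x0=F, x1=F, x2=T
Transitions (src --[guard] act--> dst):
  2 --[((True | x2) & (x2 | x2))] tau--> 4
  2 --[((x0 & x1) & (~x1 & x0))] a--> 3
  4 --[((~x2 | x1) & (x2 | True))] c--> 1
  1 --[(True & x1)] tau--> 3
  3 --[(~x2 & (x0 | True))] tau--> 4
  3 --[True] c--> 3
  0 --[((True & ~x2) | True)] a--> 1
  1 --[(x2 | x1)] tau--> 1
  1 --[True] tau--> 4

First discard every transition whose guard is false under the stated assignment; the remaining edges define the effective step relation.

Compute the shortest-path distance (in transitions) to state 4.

Answer: 2

Analysis:
Breadth-first toward 4:
  depth 0: {0}
  depth 1: {1}
  depth 2: {4}
first hit 4 at d=2 via a·tau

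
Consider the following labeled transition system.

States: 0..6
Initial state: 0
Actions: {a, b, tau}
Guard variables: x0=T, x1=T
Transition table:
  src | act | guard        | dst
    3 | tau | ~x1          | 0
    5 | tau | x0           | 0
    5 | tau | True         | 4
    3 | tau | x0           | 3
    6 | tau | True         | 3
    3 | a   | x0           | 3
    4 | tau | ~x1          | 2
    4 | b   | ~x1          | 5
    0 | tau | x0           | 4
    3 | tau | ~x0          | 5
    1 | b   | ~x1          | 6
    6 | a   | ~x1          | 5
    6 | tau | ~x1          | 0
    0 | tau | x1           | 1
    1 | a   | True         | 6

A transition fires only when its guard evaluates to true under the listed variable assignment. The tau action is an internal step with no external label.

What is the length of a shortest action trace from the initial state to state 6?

Answer: 2

Trace:
Breadth-first toward 6:
  depth 0: {0}
  depth 1: {1,4}
  depth 2: {6}
depth(6)=2, e.g. tau·a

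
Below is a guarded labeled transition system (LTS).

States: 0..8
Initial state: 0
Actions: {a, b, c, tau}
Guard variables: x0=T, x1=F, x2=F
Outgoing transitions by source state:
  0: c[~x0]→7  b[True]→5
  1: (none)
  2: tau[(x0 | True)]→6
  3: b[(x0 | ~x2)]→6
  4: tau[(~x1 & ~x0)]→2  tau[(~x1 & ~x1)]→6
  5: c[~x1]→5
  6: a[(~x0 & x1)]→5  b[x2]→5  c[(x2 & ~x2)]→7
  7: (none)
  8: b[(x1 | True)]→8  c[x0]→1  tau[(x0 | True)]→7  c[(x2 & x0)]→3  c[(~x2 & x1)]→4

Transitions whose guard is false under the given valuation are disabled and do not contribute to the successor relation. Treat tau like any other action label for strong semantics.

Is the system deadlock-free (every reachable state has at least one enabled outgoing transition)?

Answer: DEADLOCK-FREE

Working:
Reach set: {0,5}
  0: b→5  [1 exit(s)]
  5: c→5  [1 exit(s)]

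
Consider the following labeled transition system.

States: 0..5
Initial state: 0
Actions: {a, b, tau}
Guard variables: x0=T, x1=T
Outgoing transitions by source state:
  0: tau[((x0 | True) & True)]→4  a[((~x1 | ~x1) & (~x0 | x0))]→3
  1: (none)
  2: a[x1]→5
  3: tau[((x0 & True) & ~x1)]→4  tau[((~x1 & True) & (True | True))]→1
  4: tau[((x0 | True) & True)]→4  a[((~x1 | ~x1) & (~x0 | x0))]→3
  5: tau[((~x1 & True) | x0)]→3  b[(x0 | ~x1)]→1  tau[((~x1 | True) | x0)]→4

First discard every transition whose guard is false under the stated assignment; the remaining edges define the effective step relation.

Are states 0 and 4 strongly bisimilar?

Answer: BISIMILAR

Trace:
Refine partition for ~:
  π0 = {{0,1,2,3,4,5}}
  π1 = {{0,4},{1,3},{2},{5}}
stable after 2 split(s): 4 block(s)
class of 0: {0,4}; class of 4: {0,4}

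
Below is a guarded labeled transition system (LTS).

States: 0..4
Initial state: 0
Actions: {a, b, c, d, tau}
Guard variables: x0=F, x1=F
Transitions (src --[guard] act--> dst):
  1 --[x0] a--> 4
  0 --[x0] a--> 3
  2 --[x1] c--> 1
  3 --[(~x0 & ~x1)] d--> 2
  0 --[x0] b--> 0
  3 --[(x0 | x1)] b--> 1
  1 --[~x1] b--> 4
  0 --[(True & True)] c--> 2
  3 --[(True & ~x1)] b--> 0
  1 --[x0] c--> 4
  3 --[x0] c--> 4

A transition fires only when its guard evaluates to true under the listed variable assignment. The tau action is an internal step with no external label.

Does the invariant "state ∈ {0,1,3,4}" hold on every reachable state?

Inv-set: {0,1,3,4}
R = {0,2}
  0: ok
  2: ✗ unsafe
counterexample path to 2: c

Answer: INVARIANT VIOLATED at state 2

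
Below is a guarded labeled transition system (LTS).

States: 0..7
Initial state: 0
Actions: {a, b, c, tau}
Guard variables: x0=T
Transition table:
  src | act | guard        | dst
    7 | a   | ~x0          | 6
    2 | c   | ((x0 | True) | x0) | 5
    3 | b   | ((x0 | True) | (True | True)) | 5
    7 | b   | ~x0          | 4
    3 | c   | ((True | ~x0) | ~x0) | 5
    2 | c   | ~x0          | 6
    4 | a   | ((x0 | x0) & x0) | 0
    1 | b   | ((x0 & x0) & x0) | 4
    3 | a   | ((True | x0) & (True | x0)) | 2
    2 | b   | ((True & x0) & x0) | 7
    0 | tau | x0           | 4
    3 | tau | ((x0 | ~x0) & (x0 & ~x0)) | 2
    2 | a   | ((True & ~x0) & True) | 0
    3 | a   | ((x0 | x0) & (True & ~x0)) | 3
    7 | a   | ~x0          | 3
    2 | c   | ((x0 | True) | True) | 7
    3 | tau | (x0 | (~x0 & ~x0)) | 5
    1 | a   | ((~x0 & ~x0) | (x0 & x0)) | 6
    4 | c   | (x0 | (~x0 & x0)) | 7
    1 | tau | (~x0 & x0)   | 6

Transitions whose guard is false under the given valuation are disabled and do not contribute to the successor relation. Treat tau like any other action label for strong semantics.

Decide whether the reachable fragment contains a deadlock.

Reach set: {0,4,7}
  0: tau→4  [deg 1]
  4: a→0  c→7  [deg 2]
  7: ∅  [STUCK]
witness 7: tau·c

Answer: DEADLOCK at state 7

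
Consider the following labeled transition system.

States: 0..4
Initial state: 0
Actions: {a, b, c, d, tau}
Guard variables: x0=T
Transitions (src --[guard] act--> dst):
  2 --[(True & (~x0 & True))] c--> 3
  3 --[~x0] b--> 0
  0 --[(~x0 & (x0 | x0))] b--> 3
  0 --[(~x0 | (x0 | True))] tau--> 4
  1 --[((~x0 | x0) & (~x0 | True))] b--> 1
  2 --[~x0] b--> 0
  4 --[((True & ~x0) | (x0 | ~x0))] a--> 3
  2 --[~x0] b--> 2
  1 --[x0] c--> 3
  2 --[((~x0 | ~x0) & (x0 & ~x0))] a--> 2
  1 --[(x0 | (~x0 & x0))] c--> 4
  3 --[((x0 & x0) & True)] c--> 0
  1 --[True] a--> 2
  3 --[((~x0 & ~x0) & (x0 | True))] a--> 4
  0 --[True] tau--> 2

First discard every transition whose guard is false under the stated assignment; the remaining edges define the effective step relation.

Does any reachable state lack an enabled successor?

Reachable = {0,2,3,4}
  0: tau→2  tau→4  [2 exit(s)]
  2: ∅  [deadlock]
  3: c→0  [1 exit(s)]
  4: a→3  [1 exit(s)]
witness 2: tau

Answer: DEADLOCK at state 2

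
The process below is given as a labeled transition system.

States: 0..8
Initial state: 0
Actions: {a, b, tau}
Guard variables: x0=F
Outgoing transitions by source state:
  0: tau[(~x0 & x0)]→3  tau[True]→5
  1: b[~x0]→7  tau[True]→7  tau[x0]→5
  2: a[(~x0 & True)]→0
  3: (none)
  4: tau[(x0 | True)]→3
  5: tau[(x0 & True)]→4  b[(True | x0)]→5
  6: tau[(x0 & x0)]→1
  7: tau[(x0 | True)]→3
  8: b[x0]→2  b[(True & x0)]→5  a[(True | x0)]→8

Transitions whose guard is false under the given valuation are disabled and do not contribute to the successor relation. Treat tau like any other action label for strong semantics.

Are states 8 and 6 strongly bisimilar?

Answer: NOT BISIMILAR

Analysis:
Bisimulation quotient by refinement:
  round 0: {{0,1,2,3,4,5,6,7,8}}
  round 1: {{0,4,7},{1},{2,8},{3,6},{5}}
  round 2: {{0},{1},{2},{3,6},{4,7},{5},{8}}
7 equivalence class(es) (converged in 3)
class of 8: {8}; class of 6: {3,6}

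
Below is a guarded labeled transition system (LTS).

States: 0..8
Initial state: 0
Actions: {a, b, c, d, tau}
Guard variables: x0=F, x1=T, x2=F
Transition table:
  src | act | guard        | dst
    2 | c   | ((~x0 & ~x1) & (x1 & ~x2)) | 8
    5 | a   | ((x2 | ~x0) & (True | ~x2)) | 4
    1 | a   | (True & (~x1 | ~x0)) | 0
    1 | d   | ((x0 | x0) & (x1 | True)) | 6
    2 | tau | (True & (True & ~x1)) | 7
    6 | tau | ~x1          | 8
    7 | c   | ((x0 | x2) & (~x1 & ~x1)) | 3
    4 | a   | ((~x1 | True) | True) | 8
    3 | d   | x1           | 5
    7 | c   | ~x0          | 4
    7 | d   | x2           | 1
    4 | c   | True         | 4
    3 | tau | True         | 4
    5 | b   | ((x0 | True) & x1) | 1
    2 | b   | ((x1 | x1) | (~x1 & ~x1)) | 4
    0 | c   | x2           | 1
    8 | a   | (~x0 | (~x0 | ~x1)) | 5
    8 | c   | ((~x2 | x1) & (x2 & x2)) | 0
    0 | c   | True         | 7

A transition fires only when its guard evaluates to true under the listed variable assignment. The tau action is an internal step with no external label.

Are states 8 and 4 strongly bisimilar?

Answer: NOT BISIMILAR

Analysis:
Compute ~ classes (split until stable):
  π0 = {{0,1,2,3,4,5,6,7,8}}
  π1 = {{0,7},{1,8},{2},{3},{4},{5},{6}}
  π2 = {{0},{1},{2},{3},{4},{5},{6},{7},{8}}
Fixed point at round 3; 9 class(es).
[8]={8}  [4]={4}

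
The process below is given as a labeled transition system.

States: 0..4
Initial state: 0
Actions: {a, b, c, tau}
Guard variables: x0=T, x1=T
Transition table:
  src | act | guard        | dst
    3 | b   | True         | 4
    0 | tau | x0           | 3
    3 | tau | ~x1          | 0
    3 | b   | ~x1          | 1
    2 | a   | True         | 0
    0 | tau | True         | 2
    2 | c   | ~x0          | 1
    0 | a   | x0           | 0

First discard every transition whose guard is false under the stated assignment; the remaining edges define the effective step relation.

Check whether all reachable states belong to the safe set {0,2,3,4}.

Answer: INVARIANT HOLDS

Analysis:
Inv-set: {0,2,3,4}
R = {0,2,3,4}
  0: safe
  2: safe
  3: safe
  4: safe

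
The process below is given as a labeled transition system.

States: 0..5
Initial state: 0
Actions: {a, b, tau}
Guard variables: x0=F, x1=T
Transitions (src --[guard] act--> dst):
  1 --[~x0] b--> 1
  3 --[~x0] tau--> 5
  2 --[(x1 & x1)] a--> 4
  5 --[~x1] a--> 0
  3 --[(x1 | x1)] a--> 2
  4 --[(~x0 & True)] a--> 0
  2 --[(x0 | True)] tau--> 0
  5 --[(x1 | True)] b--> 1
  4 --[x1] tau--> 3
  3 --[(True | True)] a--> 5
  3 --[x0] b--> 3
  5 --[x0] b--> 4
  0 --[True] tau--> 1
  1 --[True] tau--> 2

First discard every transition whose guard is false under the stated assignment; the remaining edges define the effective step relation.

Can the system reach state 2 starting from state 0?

11 transition(s) survive guard evaluation.
depth 0: {0}
depth 1: {1}  total {0,1}
depth 2: {2}  total {0,1,2}
depth 3: {4}  total {0,1,2,4}
depth 4: {3}  total {0,1,2,3,4}
depth 5: {5}  total {0,1,2,3,4,5}
Reach set: {0,1,2,3,4,5}
witness 2: tau·tau

Answer: REACHABLE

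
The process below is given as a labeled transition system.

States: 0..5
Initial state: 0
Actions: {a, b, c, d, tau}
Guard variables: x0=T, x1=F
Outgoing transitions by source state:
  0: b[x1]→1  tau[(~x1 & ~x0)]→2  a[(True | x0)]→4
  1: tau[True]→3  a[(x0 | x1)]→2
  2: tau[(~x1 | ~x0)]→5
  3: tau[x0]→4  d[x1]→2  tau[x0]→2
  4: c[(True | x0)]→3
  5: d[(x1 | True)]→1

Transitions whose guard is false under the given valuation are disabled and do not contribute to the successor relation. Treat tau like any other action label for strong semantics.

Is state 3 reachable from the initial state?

8 transition(s) survive guard evaluation.
depth 0: {0}
depth 1: {4}  now seen {0,4}
depth 2: {3}  now seen {0,3,4}
depth 3: {2}  now seen {0,2,3,4}
depth 4: {5}  now seen {0,2,3,4,5}
depth 5: {1}  now seen {0,1,2,3,4,5}
R = {0,1,2,3,4,5}
Path to 3: a·c

Answer: REACHABLE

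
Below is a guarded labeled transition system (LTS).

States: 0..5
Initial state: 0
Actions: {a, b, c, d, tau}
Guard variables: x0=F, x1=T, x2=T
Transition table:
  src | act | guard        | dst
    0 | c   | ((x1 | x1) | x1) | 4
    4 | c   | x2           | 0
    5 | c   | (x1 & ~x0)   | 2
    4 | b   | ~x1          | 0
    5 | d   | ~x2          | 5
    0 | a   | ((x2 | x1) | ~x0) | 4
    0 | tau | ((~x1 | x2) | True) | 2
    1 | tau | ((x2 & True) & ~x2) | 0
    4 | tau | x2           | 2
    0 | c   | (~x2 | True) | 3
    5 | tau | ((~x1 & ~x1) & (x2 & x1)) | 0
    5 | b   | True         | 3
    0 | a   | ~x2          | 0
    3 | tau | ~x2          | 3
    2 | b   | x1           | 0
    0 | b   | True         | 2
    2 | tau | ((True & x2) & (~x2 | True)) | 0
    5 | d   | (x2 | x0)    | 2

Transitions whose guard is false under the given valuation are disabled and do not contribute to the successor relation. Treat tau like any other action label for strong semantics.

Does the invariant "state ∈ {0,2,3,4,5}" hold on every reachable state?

Safe = {0,2,3,4,5}
Reachable = {0,2,3,4}
  0: ✓
  2: ✓
  3: ✓
  4: ✓

Answer: INVARIANT HOLDS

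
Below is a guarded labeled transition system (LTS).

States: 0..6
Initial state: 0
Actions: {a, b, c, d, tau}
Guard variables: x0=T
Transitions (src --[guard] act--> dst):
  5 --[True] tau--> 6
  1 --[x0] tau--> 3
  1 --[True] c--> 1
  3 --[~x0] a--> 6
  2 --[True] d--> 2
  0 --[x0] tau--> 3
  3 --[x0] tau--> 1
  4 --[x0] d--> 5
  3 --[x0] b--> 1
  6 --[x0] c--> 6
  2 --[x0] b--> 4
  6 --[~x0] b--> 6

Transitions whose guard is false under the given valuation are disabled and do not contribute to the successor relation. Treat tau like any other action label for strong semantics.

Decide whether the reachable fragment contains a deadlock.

R = {0,1,3}
  0: tau→3  [1 out]
  1: c→1  tau→3  [2 out]
  3: b→1  tau→1  [2 out]

Answer: DEADLOCK-FREE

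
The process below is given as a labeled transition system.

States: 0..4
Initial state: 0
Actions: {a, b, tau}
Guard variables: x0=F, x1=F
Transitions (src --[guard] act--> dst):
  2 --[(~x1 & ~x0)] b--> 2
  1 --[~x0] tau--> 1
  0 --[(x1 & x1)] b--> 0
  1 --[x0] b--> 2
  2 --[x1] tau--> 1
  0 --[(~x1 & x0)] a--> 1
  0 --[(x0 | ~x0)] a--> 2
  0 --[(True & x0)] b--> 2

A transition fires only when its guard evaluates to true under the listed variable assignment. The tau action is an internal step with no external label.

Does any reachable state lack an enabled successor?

Answer: DEADLOCK-FREE

Trace:
R = {0,2}
  0: a→2  [deg 1]
  2: b→2  [deg 1]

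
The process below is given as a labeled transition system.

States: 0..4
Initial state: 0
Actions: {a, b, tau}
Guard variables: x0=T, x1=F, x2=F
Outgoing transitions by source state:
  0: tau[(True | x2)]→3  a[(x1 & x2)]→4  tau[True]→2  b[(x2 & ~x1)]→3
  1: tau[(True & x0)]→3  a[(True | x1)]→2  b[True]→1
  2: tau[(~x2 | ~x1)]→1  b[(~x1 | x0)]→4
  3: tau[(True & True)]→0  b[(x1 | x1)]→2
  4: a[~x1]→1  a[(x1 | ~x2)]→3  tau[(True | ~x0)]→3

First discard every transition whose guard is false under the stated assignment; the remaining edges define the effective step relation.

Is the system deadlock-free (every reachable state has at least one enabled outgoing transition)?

R = {0,1,2,3,4}
  0: tau→2  tau→3  [deg 2]
  1: a→2  b→1  tau→3  [deg 3]
  2: b→4  tau→1  [deg 2]
  3: tau→0  [deg 1]
  4: a→1  a→3  tau→3  [deg 3]

Answer: DEADLOCK-FREE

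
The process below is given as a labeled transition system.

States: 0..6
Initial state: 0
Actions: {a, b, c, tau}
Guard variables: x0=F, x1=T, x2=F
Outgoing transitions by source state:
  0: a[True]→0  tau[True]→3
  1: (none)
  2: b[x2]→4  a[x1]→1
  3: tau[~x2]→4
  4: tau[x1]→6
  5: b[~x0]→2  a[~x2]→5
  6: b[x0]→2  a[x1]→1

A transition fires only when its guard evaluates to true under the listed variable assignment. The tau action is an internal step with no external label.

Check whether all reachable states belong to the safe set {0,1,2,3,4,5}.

Answer: INVARIANT VIOLATED at state 6

Analysis:
Allowed set {0,1,2,3,4,5}
Reach set: {0,1,3,4,6}
  0: ok
  1: ok
  3: ok
  4: ok
  6: outside
reach 6 via tau·tau·tau — violates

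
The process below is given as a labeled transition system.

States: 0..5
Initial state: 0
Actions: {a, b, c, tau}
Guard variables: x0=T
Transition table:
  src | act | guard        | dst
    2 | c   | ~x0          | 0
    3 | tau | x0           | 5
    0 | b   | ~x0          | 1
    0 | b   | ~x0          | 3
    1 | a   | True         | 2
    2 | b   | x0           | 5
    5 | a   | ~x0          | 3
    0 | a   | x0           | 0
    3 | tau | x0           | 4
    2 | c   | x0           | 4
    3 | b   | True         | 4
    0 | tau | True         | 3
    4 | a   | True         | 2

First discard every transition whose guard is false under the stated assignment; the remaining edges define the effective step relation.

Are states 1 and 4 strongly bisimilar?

Answer: BISIMILAR

Trace:
Refine partition for ~:
  round 0: {{0,1,2,3,4,5}}
  round 1: {{0},{1,4},{2},{3},{5}}
Fixed point at round 2; 5 class(es).
class of 1: {1,4}; class of 4: {1,4}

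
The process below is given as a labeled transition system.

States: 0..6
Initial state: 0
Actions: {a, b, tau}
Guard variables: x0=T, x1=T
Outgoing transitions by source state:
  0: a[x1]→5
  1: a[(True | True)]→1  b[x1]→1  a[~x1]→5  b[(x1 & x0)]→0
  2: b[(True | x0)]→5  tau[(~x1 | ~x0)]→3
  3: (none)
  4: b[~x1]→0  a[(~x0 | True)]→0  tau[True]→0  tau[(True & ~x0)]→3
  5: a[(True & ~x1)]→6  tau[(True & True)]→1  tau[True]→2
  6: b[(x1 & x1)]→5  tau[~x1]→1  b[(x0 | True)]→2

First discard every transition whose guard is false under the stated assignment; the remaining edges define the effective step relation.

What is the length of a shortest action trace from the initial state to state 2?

Answer: 2

Trace:
BFS to 2:
  depth 0: {0}
  depth 1: {5}
  depth 2: {1,2}
depth(2)=2, e.g. a·tau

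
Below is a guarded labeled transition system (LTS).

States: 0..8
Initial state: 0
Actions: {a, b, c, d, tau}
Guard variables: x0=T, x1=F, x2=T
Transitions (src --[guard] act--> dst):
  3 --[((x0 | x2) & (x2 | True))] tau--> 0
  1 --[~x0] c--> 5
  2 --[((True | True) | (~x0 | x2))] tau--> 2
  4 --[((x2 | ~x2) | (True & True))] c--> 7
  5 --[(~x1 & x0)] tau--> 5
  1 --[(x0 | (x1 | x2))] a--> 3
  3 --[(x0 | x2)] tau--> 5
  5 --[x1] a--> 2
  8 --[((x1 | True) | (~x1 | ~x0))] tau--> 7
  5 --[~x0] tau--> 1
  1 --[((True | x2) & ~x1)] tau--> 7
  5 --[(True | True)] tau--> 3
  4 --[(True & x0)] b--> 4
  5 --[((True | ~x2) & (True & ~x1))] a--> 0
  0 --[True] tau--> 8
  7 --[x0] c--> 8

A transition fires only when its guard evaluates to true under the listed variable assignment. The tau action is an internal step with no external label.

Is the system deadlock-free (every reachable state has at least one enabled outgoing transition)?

Answer: DEADLOCK-FREE

Trace:
Reach set: {0,7,8}
  0: tau→8  [1 exit(s)]
  7: c→8  [1 exit(s)]
  8: tau→7  [1 exit(s)]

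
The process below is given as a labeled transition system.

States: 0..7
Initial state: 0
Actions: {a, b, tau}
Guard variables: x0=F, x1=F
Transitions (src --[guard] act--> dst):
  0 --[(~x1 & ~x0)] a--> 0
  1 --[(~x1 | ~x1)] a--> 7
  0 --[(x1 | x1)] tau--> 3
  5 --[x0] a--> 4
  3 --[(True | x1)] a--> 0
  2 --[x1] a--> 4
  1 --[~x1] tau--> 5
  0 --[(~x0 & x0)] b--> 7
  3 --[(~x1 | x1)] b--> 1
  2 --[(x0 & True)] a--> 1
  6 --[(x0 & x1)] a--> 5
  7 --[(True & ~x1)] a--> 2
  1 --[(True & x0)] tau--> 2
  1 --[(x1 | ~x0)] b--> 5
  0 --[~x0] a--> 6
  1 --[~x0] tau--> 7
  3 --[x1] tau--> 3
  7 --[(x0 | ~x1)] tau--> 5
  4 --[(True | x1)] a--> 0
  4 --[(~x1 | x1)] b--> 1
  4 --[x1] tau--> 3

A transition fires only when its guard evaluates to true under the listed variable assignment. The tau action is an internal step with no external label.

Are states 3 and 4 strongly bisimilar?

Compute ~ classes (split until stable):
  π0 = {{0,1,2,3,4,5,6,7}}
  π1 = {{0},{1},{2,5,6},{3,4},{7}}
5 equivalence class(es) (converged in 2)
class of 3: {3,4}; class of 4: {3,4}

Answer: BISIMILAR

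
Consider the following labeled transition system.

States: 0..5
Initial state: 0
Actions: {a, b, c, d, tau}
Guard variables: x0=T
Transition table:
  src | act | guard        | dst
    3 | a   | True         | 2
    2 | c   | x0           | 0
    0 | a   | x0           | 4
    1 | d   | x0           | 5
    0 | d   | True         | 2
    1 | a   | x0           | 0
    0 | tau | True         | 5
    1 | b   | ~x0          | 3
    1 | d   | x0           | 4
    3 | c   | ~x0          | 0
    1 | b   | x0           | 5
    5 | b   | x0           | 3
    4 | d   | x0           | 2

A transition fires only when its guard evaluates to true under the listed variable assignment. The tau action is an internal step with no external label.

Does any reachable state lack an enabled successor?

Answer: DEADLOCK-FREE

Working:
R = {0,2,3,4,5}
  0: a→4  d→2  tau→5  [3 out]
  2: c→0  [1 out]
  3: a→2  [1 out]
  4: d→2  [1 out]
  5: b→3  [1 out]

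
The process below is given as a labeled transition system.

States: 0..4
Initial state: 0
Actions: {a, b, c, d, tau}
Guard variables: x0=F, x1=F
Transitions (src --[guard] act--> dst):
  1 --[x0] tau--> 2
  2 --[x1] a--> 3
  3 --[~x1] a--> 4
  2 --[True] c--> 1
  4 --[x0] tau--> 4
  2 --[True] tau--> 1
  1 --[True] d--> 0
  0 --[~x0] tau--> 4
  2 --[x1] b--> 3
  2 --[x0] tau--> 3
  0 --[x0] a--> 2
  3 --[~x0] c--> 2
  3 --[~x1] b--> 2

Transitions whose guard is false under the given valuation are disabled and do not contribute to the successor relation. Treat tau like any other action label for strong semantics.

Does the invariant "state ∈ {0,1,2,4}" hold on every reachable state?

Answer: INVARIANT HOLDS

Working:
Inv-set: {0,1,2,4}
Reachable = {0,4}
  0: ✓
  4: ✓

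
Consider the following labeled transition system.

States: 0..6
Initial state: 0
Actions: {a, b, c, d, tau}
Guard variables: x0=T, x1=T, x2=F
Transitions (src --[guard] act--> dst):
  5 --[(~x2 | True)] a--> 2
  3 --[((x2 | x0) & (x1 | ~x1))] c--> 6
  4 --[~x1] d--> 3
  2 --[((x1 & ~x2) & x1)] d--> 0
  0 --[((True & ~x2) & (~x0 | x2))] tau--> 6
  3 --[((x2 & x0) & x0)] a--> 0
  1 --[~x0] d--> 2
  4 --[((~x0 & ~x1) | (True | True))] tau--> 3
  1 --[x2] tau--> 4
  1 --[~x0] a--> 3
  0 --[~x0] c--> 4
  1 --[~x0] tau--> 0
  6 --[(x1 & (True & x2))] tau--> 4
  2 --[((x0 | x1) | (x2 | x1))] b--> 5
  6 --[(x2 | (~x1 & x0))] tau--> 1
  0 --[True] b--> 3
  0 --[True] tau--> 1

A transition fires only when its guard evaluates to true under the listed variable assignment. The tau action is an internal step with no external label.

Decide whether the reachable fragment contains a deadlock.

Answer: DEADLOCK at state 1

Trace:
R = {0,1,3,6}
  0: b→3  tau→1  [2 exit(s)]
  1: ∅  [no exit]
  3: c→6  [1 exit(s)]
  6: ∅  [no exit]
witness 1: tau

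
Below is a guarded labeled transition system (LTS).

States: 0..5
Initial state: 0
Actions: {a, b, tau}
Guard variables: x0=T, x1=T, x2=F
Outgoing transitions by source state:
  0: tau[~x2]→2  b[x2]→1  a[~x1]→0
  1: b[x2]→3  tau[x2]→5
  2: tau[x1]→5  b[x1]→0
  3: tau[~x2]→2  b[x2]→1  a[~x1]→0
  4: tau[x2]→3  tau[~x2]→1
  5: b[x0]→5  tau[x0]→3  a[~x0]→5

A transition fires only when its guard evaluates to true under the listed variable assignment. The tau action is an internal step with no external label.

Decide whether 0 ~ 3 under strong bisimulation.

Bisimulation quotient by refinement:
  P[0] = {{0,1,2,3,4,5}}
  P[1] = {{0,3,4},{1},{2,5}}
  P[2] = {{0,3},{1},{2},{4},{5}}
Fixed point at round 3; 5 class(es).
[0]={0,3}  [3]={0,3}

Answer: BISIMILAR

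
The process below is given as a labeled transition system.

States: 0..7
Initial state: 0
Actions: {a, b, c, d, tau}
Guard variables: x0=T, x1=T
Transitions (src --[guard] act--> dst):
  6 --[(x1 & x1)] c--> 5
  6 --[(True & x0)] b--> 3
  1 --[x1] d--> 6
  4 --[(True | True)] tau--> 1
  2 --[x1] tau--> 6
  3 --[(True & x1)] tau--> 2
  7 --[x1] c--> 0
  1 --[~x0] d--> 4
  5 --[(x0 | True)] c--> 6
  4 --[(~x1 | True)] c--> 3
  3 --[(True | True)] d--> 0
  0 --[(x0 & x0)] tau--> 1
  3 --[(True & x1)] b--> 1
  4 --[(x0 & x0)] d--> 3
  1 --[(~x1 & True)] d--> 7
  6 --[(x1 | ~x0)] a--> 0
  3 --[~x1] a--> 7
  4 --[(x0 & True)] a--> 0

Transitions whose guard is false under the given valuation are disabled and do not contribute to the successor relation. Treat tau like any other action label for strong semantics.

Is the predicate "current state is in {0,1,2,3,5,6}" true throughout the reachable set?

Answer: INVARIANT HOLDS

Analysis:
Allowed set {0,1,2,3,5,6}
Reachable = {0,1,2,3,5,6}
  0: ✓
  1: ✓
  2: ✓
  3: ✓
  5: ✓
  6: ✓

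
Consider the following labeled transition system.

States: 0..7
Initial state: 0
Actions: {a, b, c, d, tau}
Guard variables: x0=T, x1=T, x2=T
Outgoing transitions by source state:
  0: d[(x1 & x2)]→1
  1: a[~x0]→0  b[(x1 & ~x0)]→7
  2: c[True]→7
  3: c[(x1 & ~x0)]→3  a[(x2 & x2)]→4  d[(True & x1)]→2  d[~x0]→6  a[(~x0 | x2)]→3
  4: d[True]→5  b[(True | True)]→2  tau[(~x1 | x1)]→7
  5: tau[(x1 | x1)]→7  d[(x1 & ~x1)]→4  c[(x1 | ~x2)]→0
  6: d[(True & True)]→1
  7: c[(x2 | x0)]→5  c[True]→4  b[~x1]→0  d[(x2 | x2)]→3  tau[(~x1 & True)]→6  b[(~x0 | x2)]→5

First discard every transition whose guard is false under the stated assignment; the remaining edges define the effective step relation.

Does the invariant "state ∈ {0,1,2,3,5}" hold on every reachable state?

Answer: INVARIANT HOLDS

Trace:
Inv-set: {0,1,2,3,5}
Reach set: {0,1}
  0: ok
  1: ok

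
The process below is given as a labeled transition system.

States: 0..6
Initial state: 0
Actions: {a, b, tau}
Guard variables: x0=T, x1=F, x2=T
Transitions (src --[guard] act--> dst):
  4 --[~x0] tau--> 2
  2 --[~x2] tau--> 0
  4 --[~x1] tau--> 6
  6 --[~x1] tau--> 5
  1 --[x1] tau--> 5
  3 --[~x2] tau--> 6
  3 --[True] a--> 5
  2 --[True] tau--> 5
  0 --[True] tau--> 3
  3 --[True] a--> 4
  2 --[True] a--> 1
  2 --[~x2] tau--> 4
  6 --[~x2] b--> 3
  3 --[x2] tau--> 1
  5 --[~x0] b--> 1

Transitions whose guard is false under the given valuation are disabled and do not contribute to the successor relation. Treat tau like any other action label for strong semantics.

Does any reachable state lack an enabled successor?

Reach set: {0,1,3,4,5,6}
  0: tau→3  [1 exit(s)]
  1: ∅  [no exit]
  3: a→4  a→5  tau→1  [3 exit(s)]
  4: tau→6  [1 exit(s)]
  5: ∅  [no exit]
  6: tau→5  [1 exit(s)]
Path to 1: tau·tau

Answer: DEADLOCK at state 1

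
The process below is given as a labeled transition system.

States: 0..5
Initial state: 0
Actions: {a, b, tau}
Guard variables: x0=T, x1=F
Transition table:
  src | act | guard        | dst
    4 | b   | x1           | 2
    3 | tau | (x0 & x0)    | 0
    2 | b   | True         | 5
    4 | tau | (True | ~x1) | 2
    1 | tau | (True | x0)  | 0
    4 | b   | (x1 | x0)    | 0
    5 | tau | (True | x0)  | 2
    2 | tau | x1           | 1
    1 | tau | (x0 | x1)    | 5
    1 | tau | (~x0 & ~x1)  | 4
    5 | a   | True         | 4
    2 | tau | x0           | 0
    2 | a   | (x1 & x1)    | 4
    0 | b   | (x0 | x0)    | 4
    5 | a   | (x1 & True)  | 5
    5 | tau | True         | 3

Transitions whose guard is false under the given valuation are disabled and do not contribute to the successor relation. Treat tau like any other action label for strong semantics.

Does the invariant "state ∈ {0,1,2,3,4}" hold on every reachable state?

Inv-set: {0,1,2,3,4}
Reach set: {0,2,3,4,5}
  0: ok
  2: ok
  3: ok
  4: ok
  5: ✗ unsafe
witness against invariant: b·tau·b → 5

Answer: INVARIANT VIOLATED at state 5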